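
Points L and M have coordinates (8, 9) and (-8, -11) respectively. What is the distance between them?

d = sqrt((-8 - 8)^2 + (-11 - 9)^2)
d = sqrt(-16^2 + -20^2)
d = sqrt(256 + 400)
d = sqrt(656) = 4*sqrt(41)

4*sqrt(41)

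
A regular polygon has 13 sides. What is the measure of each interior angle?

Each interior angle of a regular n-gon is (n - 2) * 180 / n.
For n = 13: (13 - 2) * 180 / 13 = 1980/13 = 1980/13 degrees.

1980/13 degrees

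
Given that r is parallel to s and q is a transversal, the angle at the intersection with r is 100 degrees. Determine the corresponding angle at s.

Corresponding angles formed by parallel lines and a transversal are equal.
The given angle is 100 degrees.
The corresponding angle = 100 degrees.

100 degrees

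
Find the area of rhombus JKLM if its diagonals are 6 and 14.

Area of a rhombus = (d1 * d2) / 2
Area = (6 * 14) / 2
Area = 84 / 2
Area = 42

42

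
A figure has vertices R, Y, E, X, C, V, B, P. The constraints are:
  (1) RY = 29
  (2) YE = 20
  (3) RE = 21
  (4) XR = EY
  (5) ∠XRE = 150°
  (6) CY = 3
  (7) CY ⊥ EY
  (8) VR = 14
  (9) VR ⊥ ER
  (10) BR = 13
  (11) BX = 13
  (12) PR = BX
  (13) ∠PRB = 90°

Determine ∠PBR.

From the given relations: PR = BX = 13.
Step 1: By the law of cosines on triangle BRP: BP² = 13² + 13² − 2·13·13·cos(90°) = 338, so BP = 13·√2.
Step 2: By the inverse law of cosines on triangle PBR: cos(∠PBR) = ((13·√2)² + 13² − 13²) / (2·13·√2·13) = 338/478 = 0.7071, so ∠PBR = 45°.

Therefore, the measure of angle ∠PBR = 45°.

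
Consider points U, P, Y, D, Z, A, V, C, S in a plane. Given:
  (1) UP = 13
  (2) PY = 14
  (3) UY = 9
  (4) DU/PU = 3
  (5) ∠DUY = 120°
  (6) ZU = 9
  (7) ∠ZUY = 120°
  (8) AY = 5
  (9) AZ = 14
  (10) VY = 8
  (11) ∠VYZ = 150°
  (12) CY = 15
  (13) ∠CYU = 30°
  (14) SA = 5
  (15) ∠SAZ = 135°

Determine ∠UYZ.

Step 1: By the law of cosines on triangle YUZ: YZ² = 9² + 9² − 2·9·9·cos(120°) = 243, so YZ = 9·√3.
Step 2: By the inverse law of cosines on triangle UYZ: cos(∠UYZ) = (9² + (9·√3)² − 9²) / (2·9·9·√3) = 243/280.59 = 0.866, so ∠UYZ = 30°.

Therefore, the measure of angle ∠UYZ = 30°.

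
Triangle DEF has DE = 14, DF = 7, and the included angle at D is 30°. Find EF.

By the law of cosines: EF^2 = DE^2 + DF^2 - 2*DE*DF*cos(D)
EF^2 = 14^2 + 7^2 - 2*14*7*cos(30°)
EF^2 = 196 + 49 - 196*(sqrt(3)/2)
EF^2 = 245 - 98*sqrt(3)
EF = 7*sqrt(5 - 2*sqrt(3))

7*sqrt(5 - 2*sqrt(3))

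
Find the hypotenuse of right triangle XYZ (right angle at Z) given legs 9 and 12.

By the Pythagorean theorem: XY^2 = XZ^2 + YZ^2
XY^2 = 9^2 + 12^2 = 81 + 144 = 225
XY = sqrt(225) = 15

15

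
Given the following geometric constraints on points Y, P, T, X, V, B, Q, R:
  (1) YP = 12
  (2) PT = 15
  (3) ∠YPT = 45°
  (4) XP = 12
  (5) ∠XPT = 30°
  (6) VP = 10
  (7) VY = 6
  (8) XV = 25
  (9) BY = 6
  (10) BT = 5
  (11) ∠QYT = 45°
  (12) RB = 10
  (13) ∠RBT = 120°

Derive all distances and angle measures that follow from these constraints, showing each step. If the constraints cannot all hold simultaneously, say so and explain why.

These constraints are not satisfiable: by the triangle inequality in triangle PXV, (4) XP = 12 and (6) VP = 10 force XV ≤ 12 + 10 = 22, but (8) says XV = 25. No planar figure meets all of them, so nothing further can be derived.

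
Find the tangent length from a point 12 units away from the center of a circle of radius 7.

tangent = √(d² - r²) = √(12² - 7²) = √(144 - 49) = √95 = sqrt(95)

sqrt(95)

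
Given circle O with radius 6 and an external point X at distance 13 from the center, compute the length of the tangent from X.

Let T be the point of tangency. Then OT ⊥ XT (radius ⊥ tangent).
In right triangle OTX: OX² = OT² + XT²
13² = 6² + XT²
XT² = 133, XT = sqrt(133)

sqrt(133)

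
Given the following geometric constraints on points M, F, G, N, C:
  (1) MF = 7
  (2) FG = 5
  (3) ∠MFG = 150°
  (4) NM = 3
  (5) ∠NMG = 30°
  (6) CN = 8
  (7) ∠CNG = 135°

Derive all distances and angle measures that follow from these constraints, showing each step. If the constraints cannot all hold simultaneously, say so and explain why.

The constraints are consistent.

Step 1: From MF = 7, FG = 5, and ∠MFG = 150°, by the law of cosines:
  MG² = MF² + FG² - 2·MF·FG·cos(150°) = 49 + 25 + 60.62 = 134.6
  MG ≈ 11.6

Step 2: From GM = 11.6, MN = 3, and ∠GMN = 30°, by the law of cosines:
  GN² = GM² + MN² - 2·GM·MN·cos(30°) = 134.6 + 9 - 60.29 = 83.33
  GN ≈ 9.13

Step 3: From MF = 7, MG = 11.6, FG = 5, by the inverse law of cosines:
  cos(∠FMG) = (MF² + MG² - FG²) / (2·MF·MG)
  ∠FMG = 12.44°

Step 4: From GF = 5, GM = 11.6, FM = 7, by the inverse law of cosines:
  cos(∠FGM) = (GF² + GM² - FM²) / (2·GF·GM)
  ∠FGM = 17.56°

Step 5: From GN = 9.13, NC = 8, and ∠GNC = 135°, by the law of cosines:
  GC² = GN² + NC² - 2·GN·NC·cos(135°) = 83.33 + 64 + 103.3 = 250.6
  GC ≈ 15.83

Step 6: From GM = 11.6, GN = 9.13, MN = 3, by the inverse law of cosines:
  cos(∠MGN) = (GM² + GN² - MN²) / (2·GM·GN)
  ∠MGN = 9.46°

Step 7: From NG = 9.13, NM = 3, GM = 11.6, by the inverse law of cosines:
  cos(∠GNM) = (NG² + NM² - GM²) / (2·NG·NM)
  ∠GNM = 140.54°

Step 8: From GC = 15.83, GN = 9.13, CN = 8, by the inverse law of cosines:
  cos(∠CGN) = (GC² + GN² - CN²) / (2·GC·GN)
  ∠CGN = 20.94°

Step 9: From CG = 15.83, CN = 8, GN = 9.13, by the inverse law of cosines:
  cos(∠GCN) = (CG² + CN² - GN²) / (2·CG·CN)
  ∠GCN = 24.06°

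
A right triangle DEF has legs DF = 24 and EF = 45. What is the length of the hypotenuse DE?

In a right triangle, the square of the hypotenuse equals the sum of the squares of the two legs.
The legs are 24 and 45, so the hypotenuse = sqrt(576 + 2025) = sqrt(2601) = 51.

51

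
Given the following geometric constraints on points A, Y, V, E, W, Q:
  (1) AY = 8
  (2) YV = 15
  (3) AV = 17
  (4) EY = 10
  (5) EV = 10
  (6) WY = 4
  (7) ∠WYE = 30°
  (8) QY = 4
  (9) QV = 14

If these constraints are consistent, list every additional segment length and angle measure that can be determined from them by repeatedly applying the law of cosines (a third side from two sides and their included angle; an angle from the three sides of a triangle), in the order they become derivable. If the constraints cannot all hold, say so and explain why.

The constraints are consistent. Derivable facts, in order:
After 1 step:
- EW ≈ 6.84
- ∠AVY = 28.07°
- ∠AYV = 90°
- ∠EVY = 41.41°
- ∠EYV = 41.41°
- ∠QVY = 15.36°
- ∠QYV = 67.98°
- ∠VAY = 61.93°
- ∠VEY = 97.18°
- ∠VQY = 96.67°
After 2 steps:
- ∠EWY = 132.99°
- ∠WEY = 17.01°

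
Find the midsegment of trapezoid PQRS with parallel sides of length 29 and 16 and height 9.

midsegment = (29 + 16) / 2 = 45 / 2 = 45/2

45/2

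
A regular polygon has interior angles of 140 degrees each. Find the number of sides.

Exterior angle = 180 - 140 = 40. n = 360 / 40 = 9.

9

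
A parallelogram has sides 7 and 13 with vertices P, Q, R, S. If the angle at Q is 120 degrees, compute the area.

Area = 7 * 13 * sin(120°) = 91 * sqrt(3)/2 = 91*sqrt(3)/2

91*sqrt(3)/2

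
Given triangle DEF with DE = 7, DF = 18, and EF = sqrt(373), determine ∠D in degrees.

When all three sides of a triangle are known, the law of cosines can be rearranged to find any angle.
cos(C) = (a² + b² - c²) / (2ab) gives cos(D) = 0.
Taking the inverse cosine: D = 90°.

90°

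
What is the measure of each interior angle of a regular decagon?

Each interior angle of a regular n-gon is (n - 2) * 180 / n.
For n = 10: (10 - 2) * 180 / 10 = 1440/10 = 144 degrees.

144 degrees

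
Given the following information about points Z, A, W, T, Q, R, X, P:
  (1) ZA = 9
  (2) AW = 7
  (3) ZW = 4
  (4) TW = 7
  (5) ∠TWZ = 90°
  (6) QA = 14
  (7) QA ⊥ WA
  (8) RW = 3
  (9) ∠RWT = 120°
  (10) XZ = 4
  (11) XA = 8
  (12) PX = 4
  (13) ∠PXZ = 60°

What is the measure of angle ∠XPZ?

Step 1: By the law of cosines on triangle PXZ: PZ² = 4² + 4² − 2·4·4·cos(60°) = 16, so PZ = 4.
Step 2: By the inverse law of cosines on triangle XPZ: cos(∠XPZ) = (4² + 4² − 4²) / (2·4·4) = 16/32 = 0.5, so ∠XPZ = 60°.

Therefore, the measure of angle ∠XPZ = 60°.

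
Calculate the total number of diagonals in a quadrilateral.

The number of diagonals in an n-gon is n(n - 3)/2.
For n = 4: 4(4 - 3)/2 = 4 × 1 / 2 = 2.

2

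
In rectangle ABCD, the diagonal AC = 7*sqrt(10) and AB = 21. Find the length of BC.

b = sqrt(d^2 - a^2) = sqrt(490 - 441) = sqrt(49) = 7

7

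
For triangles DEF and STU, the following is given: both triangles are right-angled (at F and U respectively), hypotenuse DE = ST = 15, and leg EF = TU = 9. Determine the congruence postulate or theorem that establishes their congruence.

The given information provides:
both triangles are right-angled (at F and U respectively), hypotenuse DE = ST = 15, and leg EF = TU = 9
This matches the HL congruence theorem.
The hypotenuse and one leg of two right triangles are equal (Hypotenuse-Leg).

HL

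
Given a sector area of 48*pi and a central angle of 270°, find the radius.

r² = 360 × 48*pi / (π × 270) = 64, so r = 8.

8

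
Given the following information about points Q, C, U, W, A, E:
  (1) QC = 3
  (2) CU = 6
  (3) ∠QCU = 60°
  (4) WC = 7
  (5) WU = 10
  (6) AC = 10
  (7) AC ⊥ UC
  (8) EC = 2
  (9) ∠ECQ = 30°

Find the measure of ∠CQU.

Step 1: By the law of cosines on triangle QCU: QU² = 3² + 6² − 2·3·6·cos(60°) = 27, so QU = 3·√3.
Step 2: By the inverse law of cosines on triangle CQU: cos(∠CQU) = (3² + (3·√3)² − 6²) / (2·3·3·√3) = 0/31.18 = 0, so ∠CQU = 90°.

Therefore, the measure of angle ∠CQU = 90°.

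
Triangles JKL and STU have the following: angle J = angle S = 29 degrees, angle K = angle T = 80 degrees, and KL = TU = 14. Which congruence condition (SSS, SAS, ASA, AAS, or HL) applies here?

Consider the given information: angle J = angle S = 29 degrees, angle K = angle T = 80 degrees, and KL = TU = 14
This is not ASA or HL: ASA requires two angles and the side between them. HL only applies to right triangles with matching hypotenuse and leg.
The correct criterion is AAS. Two pairs of corresponding angles and a non-included side are equal (Angle-Angle-Side).

AAS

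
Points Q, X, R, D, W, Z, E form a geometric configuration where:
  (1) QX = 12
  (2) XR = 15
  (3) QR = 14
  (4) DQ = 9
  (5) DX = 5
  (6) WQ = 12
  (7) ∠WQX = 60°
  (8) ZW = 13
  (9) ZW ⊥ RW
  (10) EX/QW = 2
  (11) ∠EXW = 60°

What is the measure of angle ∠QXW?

Step 1: By the law of cosines on triangle XQW: XW² = 12² + 12² − 2·12·12·cos(60°) = 144, so XW = 12.
Step 2: By the inverse law of cosines on triangle QXW: cos(∠QXW) = (12² + 12² − 12²) / (2·12·12) = 144/288 = 0.5, so ∠QXW = 60°.

Therefore, the measure of angle ∠QXW = 60°.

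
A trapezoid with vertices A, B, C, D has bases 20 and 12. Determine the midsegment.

midsegment = (20 + 12) / 2 = 32 / 2 = 16

16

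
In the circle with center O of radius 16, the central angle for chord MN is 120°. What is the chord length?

Drop a perpendicular from the center to the chord, bisecting both the chord and the central angle.
Each half-chord = r sin(θ/2) = 16 sin(60°).
The full chord = 2 × 16 × sin(60°) = 16*sqrt(3).

16*sqrt(3)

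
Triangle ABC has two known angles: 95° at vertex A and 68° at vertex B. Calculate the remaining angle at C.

By the triangle angle sum property, the three interior angles of any triangle add up to 180°.
We know angle A = 95° and angle B = 68°, so their sum is 163°.
Therefore angle C = 180° - 163° = 17°.

17 degrees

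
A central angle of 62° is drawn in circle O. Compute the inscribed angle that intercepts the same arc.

An inscribed angle intercepts an arc from a point on the circle, while the central angle intercepts the same arc from the center.
The inscribed angle is always half the central angle: 62° / 2 = 31°.

31°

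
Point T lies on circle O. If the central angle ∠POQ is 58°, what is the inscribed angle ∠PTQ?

By the inscribed angle theorem, the inscribed angle is half the central angle.
Inscribed angle = 58° / 2 = 29°

29°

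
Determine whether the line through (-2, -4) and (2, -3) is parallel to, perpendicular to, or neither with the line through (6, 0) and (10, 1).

Slope of line 1: m1 = (-3 - -4)/(2 - -2) = 1/4 = 1/4
Slope of line 2: m2 = (1 - 0)/(10 - 6) = 1/4 = 1/4
m1 = m2, so the lines are parallel.

Parallel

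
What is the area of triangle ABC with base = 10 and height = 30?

Area = (1/2)(10)(30) = 150

150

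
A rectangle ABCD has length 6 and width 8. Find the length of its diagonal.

Using the Pythagorean theorem:
d² = 6² + 8² = 36 + 64 = 100
d = sqrt(100) = 10

10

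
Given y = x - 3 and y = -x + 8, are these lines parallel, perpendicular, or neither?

Slope of line 1: m1 = 1
Slope of line 2: m2 = -1
m1 * m2 = (1) * (-1) = -1 = -1, so the lines are perpendicular.

Perpendicular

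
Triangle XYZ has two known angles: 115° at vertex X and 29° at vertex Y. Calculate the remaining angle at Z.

Let angle Z = x. Then 115 + 29 + x = 180.
x = 180 - 144 = 36 degrees.

36 degrees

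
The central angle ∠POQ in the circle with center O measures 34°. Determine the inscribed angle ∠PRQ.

Inscribed angle = 34° / 2 = 17° (inscribed angle theorem).

17°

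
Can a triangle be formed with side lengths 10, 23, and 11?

Check the triangle inequality: 10 + 11 = 21 ≤ 23.
Since the sum of two sides does not exceed the third, no triangle can be formed.

No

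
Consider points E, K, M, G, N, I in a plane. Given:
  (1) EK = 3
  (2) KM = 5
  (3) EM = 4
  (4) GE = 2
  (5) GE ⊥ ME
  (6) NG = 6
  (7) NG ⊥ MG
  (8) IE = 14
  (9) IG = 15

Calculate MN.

Step 1: By the law of cosines on triangle GEM: GM² = 2² + 4² − 2·2·4·cos(90°) = 20, so GM = 2·√5.
Step 2: By the law of cosines on triangle MGN: MN² = (2·√5)² + 6² − 2·2·√5·6·cos(90°) = 56, so MN = 2·√14.

Therefore, the length of MN = 2·√14.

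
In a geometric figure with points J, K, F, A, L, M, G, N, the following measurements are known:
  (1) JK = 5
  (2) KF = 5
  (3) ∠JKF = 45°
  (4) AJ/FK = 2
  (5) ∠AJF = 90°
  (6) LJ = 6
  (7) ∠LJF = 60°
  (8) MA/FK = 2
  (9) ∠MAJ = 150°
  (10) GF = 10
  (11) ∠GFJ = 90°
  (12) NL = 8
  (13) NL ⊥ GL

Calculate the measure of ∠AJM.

From the given relations: AJ = 2·FK = 2·5 = 10; MA = 2·FK = 2·5 = 10.
Step 1: By the law of cosines on triangle JAM: JM² = 10² + 10² − 2·10·10·cos(150°) = 373.21, so JM ≈ 19.32.
Step 2: By the inverse law of cosines on triangle AJM: cos(∠AJM) = (10² + 19.32² − 10²) / (2·10·19.32) = 373.21/386.37 = 0.9659, so ∠AJM = 15°.

Therefore, the measure of angle ∠AJM = 15°.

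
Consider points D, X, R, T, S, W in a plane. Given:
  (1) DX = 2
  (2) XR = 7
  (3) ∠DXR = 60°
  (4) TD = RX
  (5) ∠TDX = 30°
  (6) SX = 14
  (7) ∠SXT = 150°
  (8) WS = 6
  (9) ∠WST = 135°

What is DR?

Step 1: By the law of cosines on triangle DXR: DR² = 2² + 7² − 2·2·7·cos(60°) = 39, so DR = √39.

Therefore, the length of DR = √39.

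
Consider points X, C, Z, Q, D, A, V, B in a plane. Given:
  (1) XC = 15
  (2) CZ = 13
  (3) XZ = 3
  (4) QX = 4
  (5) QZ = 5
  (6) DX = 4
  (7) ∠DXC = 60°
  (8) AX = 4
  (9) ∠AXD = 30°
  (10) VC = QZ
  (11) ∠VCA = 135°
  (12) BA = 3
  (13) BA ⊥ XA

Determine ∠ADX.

Step 1: By the law of cosines on triangle DXA: DA² = 4² + 4² − 2·4·4·cos(30°) = 4.29, so DA ≈ 2.07.
Step 2: By the inverse law of cosines on triangle ADX: cos(∠ADX) = (2.07² + 4² − 4²) / (2·2.07·4) = 4.29/16.56 = 0.2588, so ∠ADX = 75°.

Therefore, the measure of angle ∠ADX = 75°.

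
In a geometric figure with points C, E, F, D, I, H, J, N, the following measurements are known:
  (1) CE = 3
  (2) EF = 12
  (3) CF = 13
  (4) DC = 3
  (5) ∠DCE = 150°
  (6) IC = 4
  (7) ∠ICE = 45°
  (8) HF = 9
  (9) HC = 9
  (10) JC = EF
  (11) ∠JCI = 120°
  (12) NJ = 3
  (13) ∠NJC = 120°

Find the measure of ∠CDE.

Step 1: By the law of cosines on triangle DCE: DE² = 3² + 3² − 2·3·3·cos(150°) = 33.59, so DE ≈ 5.8.
Step 2: By the inverse law of cosines on triangle CDE: cos(∠CDE) = (3² + 5.8² − 3²) / (2·3·5.8) = 33.59/34.77 = 0.9659, so ∠CDE = 15°.

Therefore, the measure of angle ∠CDE = 15°.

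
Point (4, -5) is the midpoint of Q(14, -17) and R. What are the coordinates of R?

Using the midpoint formula: M = ((x1 + x2)/2, (y1 + y2)/2)
We know M = (4, -5) and Q = (14, -17)
For x: 4 = (14 + x2)/2, so x2 = 2*4 - 14 = -6
For y: -5 = (-17 + y2)/2, so y2 = 2*-5 - -17 = 7
R = (-6, 7)

(-6, 7)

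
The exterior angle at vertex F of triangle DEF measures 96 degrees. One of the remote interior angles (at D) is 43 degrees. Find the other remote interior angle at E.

By the exterior angle theorem: exterior angle = sum of remote interior angles.
96 = 43 + angle E
angle E = 96 - 43 = 53 degrees

53 degrees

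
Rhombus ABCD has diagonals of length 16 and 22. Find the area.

The diagonals of a rhombus divide it into four right triangles.
Each triangle has legs 16/ 2 = 8 and 22/2 = 11, so each has area (1/2)*8*11 = 44.
Four such triangles give total area = (d1 * d2) / 2 = 176.

176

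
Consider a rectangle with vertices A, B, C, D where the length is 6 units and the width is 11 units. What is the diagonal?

Using the Pythagorean theorem:
d² = 6² + 11² = 36 + 121 = 157
d = sqrt(157)

sqrt(157)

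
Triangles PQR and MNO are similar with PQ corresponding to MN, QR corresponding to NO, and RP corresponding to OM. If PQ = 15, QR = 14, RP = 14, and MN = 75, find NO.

Since the triangles are similar, the ratio of corresponding sides is constant.
Scale factor k = MN / PQ = 75 / 15 = 5
NO = k * QR = 5 * 14 = 70

70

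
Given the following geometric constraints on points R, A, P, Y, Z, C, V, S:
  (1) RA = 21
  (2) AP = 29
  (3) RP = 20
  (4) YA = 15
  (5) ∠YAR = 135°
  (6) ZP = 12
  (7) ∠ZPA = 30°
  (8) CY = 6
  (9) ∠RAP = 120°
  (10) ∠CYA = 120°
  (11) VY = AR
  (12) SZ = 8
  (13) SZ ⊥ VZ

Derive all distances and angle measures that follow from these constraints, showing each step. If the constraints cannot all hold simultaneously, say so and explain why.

These constraints are not satisfiable: (1), (2) and (3) fix all three sides of triangle RAP, so by the law of cosines cos(∠RAP) = (21² + 29² − 20²) / (2·21·29) = 0.7241, i.e. ∠RAP ≈ 43.6°, which contradicts (9) ∠RAP = 120°. No planar figure meets all of them, so nothing further can be derived.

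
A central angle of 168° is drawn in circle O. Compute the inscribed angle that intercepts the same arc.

An inscribed angle intercepts an arc from a point on the circle, while the central angle intercepts the same arc from the center.
The inscribed angle is always half the central angle: 168° / 2 = 84°.

84°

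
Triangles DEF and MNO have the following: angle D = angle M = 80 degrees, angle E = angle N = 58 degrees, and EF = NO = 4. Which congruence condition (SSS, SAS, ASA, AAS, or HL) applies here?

Consider the given information: angle D = angle M = 80 degrees, angle E = angle N = 58 degrees, and EF = NO = 4
This is not SAS or HL: SAS requires two sides and the included angle between them. HL only applies to right triangles with matching hypotenuse and leg.
The correct criterion is AAS. Two pairs of corresponding angles and a non-included side are equal (Angle-Angle-Side).

AAS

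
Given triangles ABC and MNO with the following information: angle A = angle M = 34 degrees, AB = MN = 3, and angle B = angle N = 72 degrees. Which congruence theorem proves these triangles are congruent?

The given information provides:
angle A = angle M = 34 degrees, AB = MN = 3, and angle B = angle N = 72 degrees
This matches the ASA congruence theorem.
Two pairs of corresponding angles and the included side are equal (Angle-Side-Angle).

ASA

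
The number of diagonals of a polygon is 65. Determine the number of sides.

Using d = n(n - 3)/2, we solve 65 = n(n - 3)/2.
So n(n - 3) = 130.
Testing n = 13: 13 * 10 = 130 = 130. Correct.
The polygon has 13 sides.

13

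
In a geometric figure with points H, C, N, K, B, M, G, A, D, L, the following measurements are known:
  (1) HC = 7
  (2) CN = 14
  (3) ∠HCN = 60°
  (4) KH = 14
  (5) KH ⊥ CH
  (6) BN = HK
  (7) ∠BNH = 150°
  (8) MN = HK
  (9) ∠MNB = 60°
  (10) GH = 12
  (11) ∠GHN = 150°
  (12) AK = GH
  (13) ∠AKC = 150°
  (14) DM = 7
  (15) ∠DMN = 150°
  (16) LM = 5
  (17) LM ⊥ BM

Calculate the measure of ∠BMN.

From the given relations: MN = HK = 14; BN = HK = 14.
Step 1: By the law of cosines on triangle MNB: MB² = 14² + 14² − 2·14·14·cos(60°) = 196, so MB = 14.
Step 2: By the inverse law of cosines on triangle BMN: cos(∠BMN) = (14² + 14² − 14²) / (2·14·14) = 196/392 = 0.5, so ∠BMN = 60°.

Therefore, the measure of angle ∠BMN = 60°.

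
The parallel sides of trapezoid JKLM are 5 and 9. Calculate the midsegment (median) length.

The midsegment (median) of a trapezoid connects the midpoints of the non-parallel sides.
Its length is the average of the two bases: (5 + 9) / 2 = 7.

7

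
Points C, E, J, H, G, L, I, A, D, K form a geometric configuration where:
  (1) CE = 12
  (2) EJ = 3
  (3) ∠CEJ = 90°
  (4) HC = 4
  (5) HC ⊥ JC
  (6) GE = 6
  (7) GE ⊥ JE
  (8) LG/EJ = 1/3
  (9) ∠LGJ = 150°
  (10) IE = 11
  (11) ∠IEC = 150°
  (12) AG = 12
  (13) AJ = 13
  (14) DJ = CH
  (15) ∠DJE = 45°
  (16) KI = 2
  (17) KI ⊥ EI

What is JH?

Step 1: By the law of cosines on triangle JEC: JC² = 3² + 12² − 2·3·12·cos(90°) = 153, so JC = 3·√17.
Step 2: By the law of cosines on triangle JCH: JH² = (3·√17)² + 4² − 2·3·√17·4·cos(90°) = 169, so JH = 13.

Therefore, the length of JH = 13.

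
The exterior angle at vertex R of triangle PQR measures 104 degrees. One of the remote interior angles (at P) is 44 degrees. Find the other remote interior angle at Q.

The exterior angle theorem states that an exterior angle equals the sum of the two non-adjacent interior angles.
So 104 = 44 + angle Q, which gives angle Q = 104 - 44 = 60 degrees.

60 degrees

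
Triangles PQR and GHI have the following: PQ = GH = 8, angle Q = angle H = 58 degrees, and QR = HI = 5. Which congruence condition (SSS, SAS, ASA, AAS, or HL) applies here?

The given information matches SAS: Two pairs of corresponding sides and the included angle are equal (Side-Angle-Side).

SAS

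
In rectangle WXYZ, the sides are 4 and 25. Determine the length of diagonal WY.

A rectangle's diagonal splits it into two right triangles, with the diagonal as the hypotenuse.
By the Pythagorean theorem, d^2 = 4^2 + 25^2 = 641.
Therefore d = sqrt(641).

sqrt(641)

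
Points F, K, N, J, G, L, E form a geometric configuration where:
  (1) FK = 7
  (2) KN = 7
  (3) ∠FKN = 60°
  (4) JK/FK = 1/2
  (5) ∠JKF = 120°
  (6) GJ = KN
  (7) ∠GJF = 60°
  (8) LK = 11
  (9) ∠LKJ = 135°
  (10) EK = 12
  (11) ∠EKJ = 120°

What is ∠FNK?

Step 1: By the law of cosines on triangle NKF: NF² = 7² + 7² − 2·7·7·cos(60°) = 49, so NF = 7.
Step 2: By the inverse law of cosines on triangle FNK: cos(∠FNK) = (7² + 7² − 7²) / (2·7·7) = 49/98 = 0.5, so ∠FNK = 60°.

Therefore, the measure of angle ∠FNK = 60°.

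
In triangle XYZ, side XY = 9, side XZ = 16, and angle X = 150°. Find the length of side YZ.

Law of cosines: YZ^2 = 9^2 + 16^2 - 2(9)(16)cos(150°) = 144*sqrt(3) + 337, so YZ = sqrt(144*sqrt(3) + 337).

sqrt(144*sqrt(3) + 337)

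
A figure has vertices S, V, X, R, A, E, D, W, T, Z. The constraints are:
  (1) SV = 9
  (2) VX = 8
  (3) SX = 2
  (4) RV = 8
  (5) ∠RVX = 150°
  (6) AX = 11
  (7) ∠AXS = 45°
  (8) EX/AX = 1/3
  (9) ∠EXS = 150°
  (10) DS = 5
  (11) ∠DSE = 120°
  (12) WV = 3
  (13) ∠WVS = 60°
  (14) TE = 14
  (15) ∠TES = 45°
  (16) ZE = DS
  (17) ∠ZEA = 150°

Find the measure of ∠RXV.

Step 1: By the law of cosines on triangle XVR: XR² = 8² + 8² − 2·8·8·cos(150°) = 238.85, so XR ≈ 15.45.
Step 2: By the inverse law of cosines on triangle RXV: cos(∠RXV) = (15.45² + 8² − 8²) / (2·15.45·8) = 238.85/247.28 = 0.9659, so ∠RXV = 15°.

Therefore, the measure of angle ∠RXV = 15°.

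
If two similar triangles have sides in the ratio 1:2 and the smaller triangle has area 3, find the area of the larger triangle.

Area ratio = (1/2)^2 = 1/4. Area of the larger triangle = 3 * 4/1 = 12.

12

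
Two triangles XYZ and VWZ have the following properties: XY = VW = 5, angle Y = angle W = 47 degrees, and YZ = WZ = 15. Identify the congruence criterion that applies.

The given information provides:
XY = VW = 5, angle Y = angle W = 47 degrees, and YZ = WZ = 15
This matches the SAS congruence theorem.
Two pairs of corresponding sides and the included angle are equal (Side-Angle-Side).

SAS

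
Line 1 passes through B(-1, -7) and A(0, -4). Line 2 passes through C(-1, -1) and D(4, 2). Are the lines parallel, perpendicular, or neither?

Slope of line 1: m1 = (-4 - -7)/(0 - -1) = 3/1 = 3
Slope of line 2: m2 = (2 - -1)/(4 - -1) = 3/5 = 3/5
For parallel lines we need equal slopes: 3 != 3/5.
For perpendicular lines we need m1*m2 = -1: (3)(3/5) = 9/5 != -1.
Since neither condition holds, the lines are neither parallel nor perpendicular.

Neither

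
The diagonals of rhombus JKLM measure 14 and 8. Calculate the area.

Area = (14 * 8) / 2 = 112 / 2 = 56

56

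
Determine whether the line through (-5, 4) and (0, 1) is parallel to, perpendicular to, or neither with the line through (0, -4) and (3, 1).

Slope of line 1: m1 = (1 - 4)/(0 - -5) = -3/5 = -3/5
Slope of line 2: m2 = (1 - -4)/(3 - 0) = 5/3 = 5/3
m1 * m2 = -1, so perpendicular.

Perpendicular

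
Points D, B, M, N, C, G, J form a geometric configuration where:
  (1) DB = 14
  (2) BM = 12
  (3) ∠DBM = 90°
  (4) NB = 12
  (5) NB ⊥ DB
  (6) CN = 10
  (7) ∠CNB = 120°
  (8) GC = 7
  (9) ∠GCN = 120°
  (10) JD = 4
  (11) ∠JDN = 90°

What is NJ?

Step 1: By the law of cosines on triangle DBN: DN² = 14² + 12² − 2·14·12·cos(90°) = 340, so DN = 2·√85.
Step 2: By the law of cosines on triangle NDJ: NJ² = (2·√85)² + 4² − 2·2·√85·4·cos(90°) = 356, so NJ = 2·√89.

Therefore, the length of NJ = 2·√89.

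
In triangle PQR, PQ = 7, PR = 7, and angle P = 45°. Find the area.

Area = (1/2)(7)(7) sin(45°) = (1/2)(7)(7)(sqrt(2)/2) = 49*sqrt(2)/4

49*sqrt(2)/4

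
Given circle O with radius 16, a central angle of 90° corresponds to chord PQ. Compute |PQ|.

Chord length = 2r sin(θ/2)
= 2 × 16 × sin(90°/2)
= 2 × 16 × sin(45°)
= 16*sqrt(2)

16*sqrt(2)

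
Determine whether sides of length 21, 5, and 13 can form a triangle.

No.
The triangle inequality is violated: 5 + 13 = 18 ≤ 21.
These lengths cannot form a triangle.

No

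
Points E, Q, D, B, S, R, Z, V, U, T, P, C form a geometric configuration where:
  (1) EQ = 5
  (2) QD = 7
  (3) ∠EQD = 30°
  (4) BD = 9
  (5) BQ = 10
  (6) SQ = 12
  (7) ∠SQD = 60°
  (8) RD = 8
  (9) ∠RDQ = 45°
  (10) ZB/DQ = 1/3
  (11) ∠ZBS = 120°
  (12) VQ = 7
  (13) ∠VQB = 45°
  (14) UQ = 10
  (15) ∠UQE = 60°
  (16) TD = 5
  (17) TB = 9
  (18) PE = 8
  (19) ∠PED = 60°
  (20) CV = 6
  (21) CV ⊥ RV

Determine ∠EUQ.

Step 1: By the law of cosines on triangle UQE: UE² = 10² + 5² − 2·10·5·cos(60°) = 75, so UE = 5·√3.
Step 2: By the inverse law of cosines on triangle EUQ: cos(∠EUQ) = ((5·√3)² + 10² − 5²) / (2·5·√3·10) = 150/173.21 = 0.866, so ∠EUQ = 30°.

Therefore, the measure of angle ∠EUQ = 30°.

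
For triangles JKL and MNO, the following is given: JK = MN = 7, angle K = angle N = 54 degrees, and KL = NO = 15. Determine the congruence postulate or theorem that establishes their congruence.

Consider the given information: JK = MN = 7, angle K = angle N = 54 degrees, and KL = NO = 15
This is not SSS or ASA: SSS requires all three pairs of sides, but we don't have that. ASA requires two angles and the side between them.
The correct criterion is SAS. Two pairs of corresponding sides and the included angle are equal (Side-Angle-Side).

SAS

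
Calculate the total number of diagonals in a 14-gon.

Each of the 14 vertices connects to 11 non-adjacent vertices via diagonals.
Total connections = 14 × 11 = 154, but each diagonal is counted twice.
Number of diagonals = 154 / 2 = 77.

77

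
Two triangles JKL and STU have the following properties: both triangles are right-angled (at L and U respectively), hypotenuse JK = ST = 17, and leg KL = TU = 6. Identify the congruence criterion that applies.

The given information provides:
both triangles are right-angled (at L and U respectively), hypotenuse JK = ST = 17, and leg KL = TU = 6
This matches the HL congruence theorem.
The hypotenuse and one leg of two right triangles are equal (Hypotenuse-Leg).

HL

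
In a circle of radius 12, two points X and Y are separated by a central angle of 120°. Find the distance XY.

Chord = 2(12) sin(60°) = 12*sqrt(3)

12*sqrt(3)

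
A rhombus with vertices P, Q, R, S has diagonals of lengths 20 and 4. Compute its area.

Area of a rhombus = (d1 * d2) / 2
Area = (20 * 4) / 2
Area = 80 / 2
Area = 40

40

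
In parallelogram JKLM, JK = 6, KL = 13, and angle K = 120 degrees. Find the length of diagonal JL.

Law of cosines: d^2 = 6^2 + 13^2 - 2(6)(13)cos(120°) = 283, so d = sqrt(283).

sqrt(283)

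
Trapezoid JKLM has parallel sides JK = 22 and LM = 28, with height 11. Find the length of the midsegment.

The midsegment (median) of a trapezoid connects the midpoints of the non-parallel sides.
Its length is the average of the two bases: (22 + 28) / 2 = 25.

25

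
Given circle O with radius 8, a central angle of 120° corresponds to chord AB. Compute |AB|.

Chord length = 2r sin(θ/2)
= 2 × 8 × sin(120°/2)
= 2 × 8 × sin(60°)
= 8*sqrt(3)

8*sqrt(3)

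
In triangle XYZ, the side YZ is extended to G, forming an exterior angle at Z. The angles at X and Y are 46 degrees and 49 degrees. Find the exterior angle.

By the exterior angle theorem, an exterior angle of a triangle equals the sum of the two remote interior angles.
Exterior angle = angle X + angle Y
Exterior angle = 46 + 49 = 95 degrees

95 degrees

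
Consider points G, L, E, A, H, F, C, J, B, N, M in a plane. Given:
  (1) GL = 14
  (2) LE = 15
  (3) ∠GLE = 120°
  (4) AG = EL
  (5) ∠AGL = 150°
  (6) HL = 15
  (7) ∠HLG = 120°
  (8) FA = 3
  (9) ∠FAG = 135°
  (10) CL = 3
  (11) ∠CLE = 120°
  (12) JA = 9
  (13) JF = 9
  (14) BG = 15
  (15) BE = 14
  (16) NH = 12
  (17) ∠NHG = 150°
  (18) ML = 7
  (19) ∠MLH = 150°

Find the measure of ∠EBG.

Step 1: By the law of cosines on triangle ELG: EG² = 15² + 14² − 2·15·14·cos(120°) = 631, so EG ≈ 25.12.
Step 2: By the inverse law of cosines on triangle EBG: cos(∠EBG) = (14² + 15² − 25.12²) / (2·14·15) = -210/420 = -0.5, so ∠EBG = 120°.

Therefore, the measure of angle ∠EBG = 120°.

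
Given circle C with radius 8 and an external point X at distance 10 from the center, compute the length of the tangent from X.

tangent = √(d² - r²) = √(10² - 8²) = √(100 - 64) = √36 = 6

6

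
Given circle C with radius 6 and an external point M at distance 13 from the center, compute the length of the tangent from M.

tangent = √(d² - r²) = √(13² - 6²) = √(169 - 36) = √133 = sqrt(133)

sqrt(133)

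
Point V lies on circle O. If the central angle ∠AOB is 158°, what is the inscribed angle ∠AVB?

By the inscribed angle theorem, the inscribed angle is half the central angle.
Inscribed angle = 158° / 2 = 79°

79°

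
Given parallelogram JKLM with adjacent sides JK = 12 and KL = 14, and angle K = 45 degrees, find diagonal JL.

Using the law of cosines:
d^2 = 12^2 + 14^2 - 2(12)(14)cos(45 degrees)
d^2 = 144 + 196 - 336*sqrt(2)/2
d^2 = 340 - 168*sqrt(2)
d = 2*sqrt(85 - 42*sqrt(2))

2*sqrt(85 - 42*sqrt(2))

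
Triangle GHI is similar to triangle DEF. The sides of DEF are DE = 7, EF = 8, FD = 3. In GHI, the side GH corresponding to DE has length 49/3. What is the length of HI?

Similar triangles have proportional sides. Setting up the proportion:
GH / DE = HI / EF
49/3 / 7 = HI / 8
HI = 8 * 49/3 / 7 = 56/3.

56/3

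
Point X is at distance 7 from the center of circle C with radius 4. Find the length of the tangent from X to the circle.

tangent = √(d² - r²) = √(7² - 4²) = √(49 - 16) = √33 = sqrt(33)

sqrt(33)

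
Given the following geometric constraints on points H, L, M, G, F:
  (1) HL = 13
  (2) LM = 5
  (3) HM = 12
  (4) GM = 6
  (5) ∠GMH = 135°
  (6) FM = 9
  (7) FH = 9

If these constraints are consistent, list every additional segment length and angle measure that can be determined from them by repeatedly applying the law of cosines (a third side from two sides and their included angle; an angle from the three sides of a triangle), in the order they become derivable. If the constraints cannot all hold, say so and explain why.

The constraints are consistent. Derivable facts, in order:
After 1 step:
- HG ≈ 16.79
- ∠FHM = 48.19°
- ∠FMH = 48.19°
- ∠HFM = 83.62°
- ∠HLM = 67.38°
- ∠HML = 90°
- ∠LHM = 22.62°
After 2 steps:
- ∠GHM = 14.64°
- ∠HGM = 30.36°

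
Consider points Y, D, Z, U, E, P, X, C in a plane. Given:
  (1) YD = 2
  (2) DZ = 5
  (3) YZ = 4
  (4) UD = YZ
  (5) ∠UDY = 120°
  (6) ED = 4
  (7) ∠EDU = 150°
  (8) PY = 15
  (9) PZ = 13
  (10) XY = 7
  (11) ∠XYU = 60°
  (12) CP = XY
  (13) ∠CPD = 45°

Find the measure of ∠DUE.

From the given relations: UD = YZ = 4.
Step 1: By the law of cosines on triangle UDE: UE² = 4² + 4² − 2·4·4·cos(150°) = 59.71, so UE ≈ 7.73.
Step 2: By the inverse law of cosines on triangle DUE: cos(∠DUE) = (4² + 7.73² − 4²) / (2·4·7.73) = 59.71/61.82 = 0.9659, so ∠DUE = 15°.

Therefore, the measure of angle ∠DUE = 15°.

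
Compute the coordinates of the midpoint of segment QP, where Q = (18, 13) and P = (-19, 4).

M = ((x₁ + x₂)/2, (y₁ + y₂)/2)
= ((18 + -19)/2, (13 + 4)/2)
= (-1/2, 17/2) = (-1/2, 17/2)

(-1/2, 17/2)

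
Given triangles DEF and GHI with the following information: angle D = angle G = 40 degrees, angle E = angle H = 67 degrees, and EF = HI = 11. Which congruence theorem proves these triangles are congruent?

The given information matches AAS: Two pairs of corresponding angles and a non-included side are equal (Angle-Angle-Side).

AAS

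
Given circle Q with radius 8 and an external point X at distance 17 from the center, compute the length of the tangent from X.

Let T be the point of tangency. Then QT ⊥ XT (radius ⊥ tangent).
In right triangle QTX: QX² = QT² + XT²
17² = 8² + XT²
XT² = 225, XT = 15

15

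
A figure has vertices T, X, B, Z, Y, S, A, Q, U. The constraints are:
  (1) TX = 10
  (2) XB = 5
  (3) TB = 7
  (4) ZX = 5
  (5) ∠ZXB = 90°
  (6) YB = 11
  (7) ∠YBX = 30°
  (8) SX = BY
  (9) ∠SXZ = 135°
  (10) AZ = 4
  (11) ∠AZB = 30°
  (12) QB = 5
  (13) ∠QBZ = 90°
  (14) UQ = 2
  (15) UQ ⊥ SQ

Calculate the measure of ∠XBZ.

Step 1: By the law of cosines on triangle BXZ: BZ² = 5² + 5² − 2·5·5·cos(90°) = 50, so BZ = 5·√2.
Step 2: By the inverse law of cosines on triangle XBZ: cos(∠XBZ) = (5² + (5·√2)² − 5²) / (2·5·5·√2) = 50/70.71 = 0.7071, so ∠XBZ = 45°.

Therefore, the measure of angle ∠XBZ = 45°.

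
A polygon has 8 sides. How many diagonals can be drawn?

The number of diagonals in an n-gon is n(n - 3)/2.
For n = 8: 8(8 - 3)/2 = 8 × 5 / 2 = 20.

20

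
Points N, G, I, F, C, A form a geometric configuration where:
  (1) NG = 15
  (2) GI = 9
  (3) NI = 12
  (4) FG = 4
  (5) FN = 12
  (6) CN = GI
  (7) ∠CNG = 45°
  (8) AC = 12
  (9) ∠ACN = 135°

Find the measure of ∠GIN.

Step 1: By the inverse law of cosines on triangle GIN: cos(∠GIN) = (9² + 12² − 15²) / (2·9·12) = 0/216 = 0, so ∠GIN = 90°.

Therefore, the measure of angle ∠GIN = 90°.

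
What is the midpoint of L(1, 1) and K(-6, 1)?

M = ((x₁ + x₂)/2, (y₁ + y₂)/2)
= ((1 + -6)/2, (1 + 1)/2)
= (-5/2, 2/2) = (-5/2, 1)

(-5/2, 1)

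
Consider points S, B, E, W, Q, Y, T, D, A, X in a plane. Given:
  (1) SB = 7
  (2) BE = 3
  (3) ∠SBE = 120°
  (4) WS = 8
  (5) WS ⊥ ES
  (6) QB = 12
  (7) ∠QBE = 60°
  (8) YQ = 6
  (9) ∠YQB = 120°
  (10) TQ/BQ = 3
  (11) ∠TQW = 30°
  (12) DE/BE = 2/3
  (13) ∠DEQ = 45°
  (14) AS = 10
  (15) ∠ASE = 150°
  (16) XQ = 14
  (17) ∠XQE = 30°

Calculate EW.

Step 1: By the law of cosines on triangle EBS: ES² = 3² + 7² − 2·3·7·cos(120°) = 79, so ES = √79.
Step 2: By the law of cosines on triangle ESW: EW² = √79² + 8² − 2·√79·8·cos(90°) = 143, so EW = √143.

Therefore, the length of EW = √143.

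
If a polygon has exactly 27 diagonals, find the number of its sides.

Using d = n(n - 3)/2, we solve 27 = n(n - 3)/2.
So n(n - 3) = 54.
Testing n = 9: 9 * 6 = 54 = 54. Correct.
The polygon has 9 sides.

9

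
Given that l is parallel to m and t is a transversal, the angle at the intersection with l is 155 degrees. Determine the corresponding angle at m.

Corresponding angles are equal: 155 degrees.

155 degrees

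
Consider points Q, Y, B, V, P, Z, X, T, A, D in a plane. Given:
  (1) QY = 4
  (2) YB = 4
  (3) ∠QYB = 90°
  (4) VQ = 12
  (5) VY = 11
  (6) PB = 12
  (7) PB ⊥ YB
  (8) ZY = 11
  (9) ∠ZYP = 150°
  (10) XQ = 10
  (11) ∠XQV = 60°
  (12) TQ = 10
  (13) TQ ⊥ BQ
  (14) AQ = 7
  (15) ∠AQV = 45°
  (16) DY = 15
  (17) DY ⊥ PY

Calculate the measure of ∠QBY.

Step 1: By the law of cosines on triangle BYQ: BQ² = 4² + 4² − 2·4·4·cos(90°) = 32, so BQ = 4·√2.
Step 2: By the inverse law of cosines on triangle QBY: cos(∠QBY) = ((4·√2)² + 4² − 4²) / (2·4·√2·4) = 32/45.25 = 0.7071, so ∠QBY = 45°.

Therefore, the measure of angle ∠QBY = 45°.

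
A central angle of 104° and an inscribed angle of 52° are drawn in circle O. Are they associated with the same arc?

By the inscribed angle theorem, if both angles subtend the same arc, the inscribed angle must be half the central angle.
Half of 104° = 52°, which equals the given inscribed angle of 52°.
Therefore, yes, they correspond to the same arc.

Yes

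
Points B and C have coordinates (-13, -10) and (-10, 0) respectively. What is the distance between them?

d = sqrt((3)^2 + (10)^2) = sqrt(109)

sqrt(109)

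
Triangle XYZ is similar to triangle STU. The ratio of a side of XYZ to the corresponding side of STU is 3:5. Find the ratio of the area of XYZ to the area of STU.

The ratio of areas of similar triangles equals the square of the side ratio.
Side ratio = 3:5
Area ratio = (3/5)^2 = 9/25 = 9:25

9:25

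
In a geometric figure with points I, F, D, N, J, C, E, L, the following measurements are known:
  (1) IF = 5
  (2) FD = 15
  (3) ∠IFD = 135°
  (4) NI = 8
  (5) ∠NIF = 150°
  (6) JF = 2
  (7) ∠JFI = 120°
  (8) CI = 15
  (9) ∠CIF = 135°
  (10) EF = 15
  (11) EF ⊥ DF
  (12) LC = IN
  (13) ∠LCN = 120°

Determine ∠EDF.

Step 1: By the law of cosines on triangle DFE: DE² = 15² + 15² − 2·15·15·cos(90°) = 450, so DE = 15·√2.
Step 2: By the inverse law of cosines on triangle EDF: cos(∠EDF) = ((15·√2)² + 15² − 15²) / (2·15·√2·15) = 450/636.4 = 0.7071, so ∠EDF = 45°.

Therefore, the measure of angle ∠EDF = 45°.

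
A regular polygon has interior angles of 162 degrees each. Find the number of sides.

Each interior angle of a regular n-gon is (n - 2) * 180 / n.
Setting this equal to 162:
(n - 2) * 180 / n = 162
Each exterior angle = 180 - 162 = 18 degrees.
Since exterior angles sum to 360: n = 360 / 18 = 20.

20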